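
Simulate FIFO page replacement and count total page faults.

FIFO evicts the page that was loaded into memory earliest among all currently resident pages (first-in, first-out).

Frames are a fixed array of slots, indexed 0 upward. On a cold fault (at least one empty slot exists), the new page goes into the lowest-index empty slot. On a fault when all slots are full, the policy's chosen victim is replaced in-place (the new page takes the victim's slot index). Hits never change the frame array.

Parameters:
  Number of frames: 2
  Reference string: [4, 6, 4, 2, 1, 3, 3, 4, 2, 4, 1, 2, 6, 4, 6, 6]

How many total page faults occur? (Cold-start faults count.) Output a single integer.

Answer: 10

Derivation:
Step 0: ref 4 → FAULT, frames=[4,-]
Step 1: ref 6 → FAULT, frames=[4,6]
Step 2: ref 4 → HIT, frames=[4,6]
Step 3: ref 2 → FAULT (evict 4), frames=[2,6]
Step 4: ref 1 → FAULT (evict 6), frames=[2,1]
Step 5: ref 3 → FAULT (evict 2), frames=[3,1]
Step 6: ref 3 → HIT, frames=[3,1]
Step 7: ref 4 → FAULT (evict 1), frames=[3,4]
Step 8: ref 2 → FAULT (evict 3), frames=[2,4]
Step 9: ref 4 → HIT, frames=[2,4]
Step 10: ref 1 → FAULT (evict 4), frames=[2,1]
Step 11: ref 2 → HIT, frames=[2,1]
Step 12: ref 6 → FAULT (evict 2), frames=[6,1]
Step 13: ref 4 → FAULT (evict 1), frames=[6,4]
Step 14: ref 6 → HIT, frames=[6,4]
Step 15: ref 6 → HIT, frames=[6,4]
Total faults: 10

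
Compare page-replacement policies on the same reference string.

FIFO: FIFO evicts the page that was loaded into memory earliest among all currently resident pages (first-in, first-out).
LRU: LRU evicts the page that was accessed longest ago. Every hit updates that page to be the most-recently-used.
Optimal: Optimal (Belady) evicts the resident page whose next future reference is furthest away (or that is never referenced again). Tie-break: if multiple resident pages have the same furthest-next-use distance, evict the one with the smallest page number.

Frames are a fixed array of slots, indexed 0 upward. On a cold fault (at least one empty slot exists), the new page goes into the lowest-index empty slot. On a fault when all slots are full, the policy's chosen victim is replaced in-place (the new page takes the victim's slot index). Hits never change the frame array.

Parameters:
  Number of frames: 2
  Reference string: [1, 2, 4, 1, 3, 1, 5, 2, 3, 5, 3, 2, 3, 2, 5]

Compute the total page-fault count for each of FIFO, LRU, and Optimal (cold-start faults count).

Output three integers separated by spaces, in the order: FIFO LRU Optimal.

--- FIFO ---
  step 0: ref 1 -> FAULT, frames=[1,-] (faults so far: 1)
  step 1: ref 2 -> FAULT, frames=[1,2] (faults so far: 2)
  step 2: ref 4 -> FAULT, evict 1, frames=[4,2] (faults so far: 3)
  step 3: ref 1 -> FAULT, evict 2, frames=[4,1] (faults so far: 4)
  step 4: ref 3 -> FAULT, evict 4, frames=[3,1] (faults so far: 5)
  step 5: ref 1 -> HIT, frames=[3,1] (faults so far: 5)
  step 6: ref 5 -> FAULT, evict 1, frames=[3,5] (faults so far: 6)
  step 7: ref 2 -> FAULT, evict 3, frames=[2,5] (faults so far: 7)
  step 8: ref 3 -> FAULT, evict 5, frames=[2,3] (faults so far: 8)
  step 9: ref 5 -> FAULT, evict 2, frames=[5,3] (faults so far: 9)
  step 10: ref 3 -> HIT, frames=[5,3] (faults so far: 9)
  step 11: ref 2 -> FAULT, evict 3, frames=[5,2] (faults so far: 10)
  step 12: ref 3 -> FAULT, evict 5, frames=[3,2] (faults so far: 11)
  step 13: ref 2 -> HIT, frames=[3,2] (faults so far: 11)
  step 14: ref 5 -> FAULT, evict 2, frames=[3,5] (faults so far: 12)
  FIFO total faults: 12
--- LRU ---
  step 0: ref 1 -> FAULT, frames=[1,-] (faults so far: 1)
  step 1: ref 2 -> FAULT, frames=[1,2] (faults so far: 2)
  step 2: ref 4 -> FAULT, evict 1, frames=[4,2] (faults so far: 3)
  step 3: ref 1 -> FAULT, evict 2, frames=[4,1] (faults so far: 4)
  step 4: ref 3 -> FAULT, evict 4, frames=[3,1] (faults so far: 5)
  step 5: ref 1 -> HIT, frames=[3,1] (faults so far: 5)
  step 6: ref 5 -> FAULT, evict 3, frames=[5,1] (faults so far: 6)
  step 7: ref 2 -> FAULT, evict 1, frames=[5,2] (faults so far: 7)
  step 8: ref 3 -> FAULT, evict 5, frames=[3,2] (faults so far: 8)
  step 9: ref 5 -> FAULT, evict 2, frames=[3,5] (faults so far: 9)
  step 10: ref 3 -> HIT, frames=[3,5] (faults so far: 9)
  step 11: ref 2 -> FAULT, evict 5, frames=[3,2] (faults so far: 10)
  step 12: ref 3 -> HIT, frames=[3,2] (faults so far: 10)
  step 13: ref 2 -> HIT, frames=[3,2] (faults so far: 10)
  step 14: ref 5 -> FAULT, evict 3, frames=[5,2] (faults so far: 11)
  LRU total faults: 11
--- Optimal ---
  step 0: ref 1 -> FAULT, frames=[1,-] (faults so far: 1)
  step 1: ref 2 -> FAULT, frames=[1,2] (faults so far: 2)
  step 2: ref 4 -> FAULT, evict 2, frames=[1,4] (faults so far: 3)
  step 3: ref 1 -> HIT, frames=[1,4] (faults so far: 3)
  step 4: ref 3 -> FAULT, evict 4, frames=[1,3] (faults so far: 4)
  step 5: ref 1 -> HIT, frames=[1,3] (faults so far: 4)
  step 6: ref 5 -> FAULT, evict 1, frames=[5,3] (faults so far: 5)
  step 7: ref 2 -> FAULT, evict 5, frames=[2,3] (faults so far: 6)
  step 8: ref 3 -> HIT, frames=[2,3] (faults so far: 6)
  step 9: ref 5 -> FAULT, evict 2, frames=[5,3] (faults so far: 7)
  step 10: ref 3 -> HIT, frames=[5,3] (faults so far: 7)
  step 11: ref 2 -> FAULT, evict 5, frames=[2,3] (faults so far: 8)
  step 12: ref 3 -> HIT, frames=[2,3] (faults so far: 8)
  step 13: ref 2 -> HIT, frames=[2,3] (faults so far: 8)
  step 14: ref 5 -> FAULT, evict 2, frames=[5,3] (faults so far: 9)
  Optimal total faults: 9

Answer: 12 11 9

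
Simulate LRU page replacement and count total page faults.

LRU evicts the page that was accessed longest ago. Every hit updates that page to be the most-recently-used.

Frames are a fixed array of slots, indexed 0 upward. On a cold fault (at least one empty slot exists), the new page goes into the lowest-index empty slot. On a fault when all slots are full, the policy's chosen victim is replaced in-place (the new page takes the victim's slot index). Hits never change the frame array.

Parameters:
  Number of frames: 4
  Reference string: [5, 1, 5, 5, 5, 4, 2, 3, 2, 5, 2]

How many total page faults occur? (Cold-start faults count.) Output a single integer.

Answer: 5

Derivation:
Step 0: ref 5 → FAULT, frames=[5,-,-,-]
Step 1: ref 1 → FAULT, frames=[5,1,-,-]
Step 2: ref 5 → HIT, frames=[5,1,-,-]
Step 3: ref 5 → HIT, frames=[5,1,-,-]
Step 4: ref 5 → HIT, frames=[5,1,-,-]
Step 5: ref 4 → FAULT, frames=[5,1,4,-]
Step 6: ref 2 → FAULT, frames=[5,1,4,2]
Step 7: ref 3 → FAULT (evict 1), frames=[5,3,4,2]
Step 8: ref 2 → HIT, frames=[5,3,4,2]
Step 9: ref 5 → HIT, frames=[5,3,4,2]
Step 10: ref 2 → HIT, frames=[5,3,4,2]
Total faults: 5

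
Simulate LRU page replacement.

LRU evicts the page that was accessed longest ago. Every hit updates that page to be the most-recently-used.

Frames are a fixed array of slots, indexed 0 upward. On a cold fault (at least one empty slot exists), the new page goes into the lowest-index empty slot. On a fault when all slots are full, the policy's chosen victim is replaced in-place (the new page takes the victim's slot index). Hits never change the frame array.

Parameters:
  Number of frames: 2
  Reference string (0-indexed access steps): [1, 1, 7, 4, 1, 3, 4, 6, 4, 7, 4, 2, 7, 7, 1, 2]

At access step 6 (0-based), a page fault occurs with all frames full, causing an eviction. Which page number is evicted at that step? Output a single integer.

Step 0: ref 1 -> FAULT, frames=[1,-]
Step 1: ref 1 -> HIT, frames=[1,-]
Step 2: ref 7 -> FAULT, frames=[1,7]
Step 3: ref 4 -> FAULT, evict 1, frames=[4,7]
Step 4: ref 1 -> FAULT, evict 7, frames=[4,1]
Step 5: ref 3 -> FAULT, evict 4, frames=[3,1]
Step 6: ref 4 -> FAULT, evict 1, frames=[3,4]
At step 6: evicted page 1

Answer: 1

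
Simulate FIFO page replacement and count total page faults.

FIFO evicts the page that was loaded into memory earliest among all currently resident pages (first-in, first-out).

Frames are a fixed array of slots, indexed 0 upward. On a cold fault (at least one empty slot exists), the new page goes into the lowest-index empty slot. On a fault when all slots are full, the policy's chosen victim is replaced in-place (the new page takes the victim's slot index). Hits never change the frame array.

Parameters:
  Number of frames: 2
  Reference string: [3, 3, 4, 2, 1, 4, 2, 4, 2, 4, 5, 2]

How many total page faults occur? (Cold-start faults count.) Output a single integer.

Step 0: ref 3 → FAULT, frames=[3,-]
Step 1: ref 3 → HIT, frames=[3,-]
Step 2: ref 4 → FAULT, frames=[3,4]
Step 3: ref 2 → FAULT (evict 3), frames=[2,4]
Step 4: ref 1 → FAULT (evict 4), frames=[2,1]
Step 5: ref 4 → FAULT (evict 2), frames=[4,1]
Step 6: ref 2 → FAULT (evict 1), frames=[4,2]
Step 7: ref 4 → HIT, frames=[4,2]
Step 8: ref 2 → HIT, frames=[4,2]
Step 9: ref 4 → HIT, frames=[4,2]
Step 10: ref 5 → FAULT (evict 4), frames=[5,2]
Step 11: ref 2 → HIT, frames=[5,2]
Total faults: 7

Answer: 7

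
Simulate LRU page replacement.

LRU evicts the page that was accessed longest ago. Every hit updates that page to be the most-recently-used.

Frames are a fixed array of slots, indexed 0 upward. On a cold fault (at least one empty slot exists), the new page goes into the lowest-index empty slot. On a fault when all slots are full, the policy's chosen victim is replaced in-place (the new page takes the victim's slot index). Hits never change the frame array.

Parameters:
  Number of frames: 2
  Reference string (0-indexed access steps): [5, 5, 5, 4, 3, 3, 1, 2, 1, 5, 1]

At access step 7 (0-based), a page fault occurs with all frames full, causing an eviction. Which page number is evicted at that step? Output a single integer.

Step 0: ref 5 -> FAULT, frames=[5,-]
Step 1: ref 5 -> HIT, frames=[5,-]
Step 2: ref 5 -> HIT, frames=[5,-]
Step 3: ref 4 -> FAULT, frames=[5,4]
Step 4: ref 3 -> FAULT, evict 5, frames=[3,4]
Step 5: ref 3 -> HIT, frames=[3,4]
Step 6: ref 1 -> FAULT, evict 4, frames=[3,1]
Step 7: ref 2 -> FAULT, evict 3, frames=[2,1]
At step 7: evicted page 3

Answer: 3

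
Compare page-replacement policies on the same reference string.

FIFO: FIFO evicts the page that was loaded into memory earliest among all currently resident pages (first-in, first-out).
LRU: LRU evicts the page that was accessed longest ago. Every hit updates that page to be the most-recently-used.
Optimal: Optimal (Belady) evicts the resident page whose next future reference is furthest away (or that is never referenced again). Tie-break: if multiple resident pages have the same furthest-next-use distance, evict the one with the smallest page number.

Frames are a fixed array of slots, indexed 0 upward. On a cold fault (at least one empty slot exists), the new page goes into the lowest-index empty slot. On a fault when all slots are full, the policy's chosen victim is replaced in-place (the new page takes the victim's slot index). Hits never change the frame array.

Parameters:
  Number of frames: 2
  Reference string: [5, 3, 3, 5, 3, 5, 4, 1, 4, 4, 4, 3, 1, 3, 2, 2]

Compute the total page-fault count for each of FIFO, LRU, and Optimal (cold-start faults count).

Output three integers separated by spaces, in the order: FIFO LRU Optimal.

Answer: 6 7 6

Derivation:
--- FIFO ---
  step 0: ref 5 -> FAULT, frames=[5,-] (faults so far: 1)
  step 1: ref 3 -> FAULT, frames=[5,3] (faults so far: 2)
  step 2: ref 3 -> HIT, frames=[5,3] (faults so far: 2)
  step 3: ref 5 -> HIT, frames=[5,3] (faults so far: 2)
  step 4: ref 3 -> HIT, frames=[5,3] (faults so far: 2)
  step 5: ref 5 -> HIT, frames=[5,3] (faults so far: 2)
  step 6: ref 4 -> FAULT, evict 5, frames=[4,3] (faults so far: 3)
  step 7: ref 1 -> FAULT, evict 3, frames=[4,1] (faults so far: 4)
  step 8: ref 4 -> HIT, frames=[4,1] (faults so far: 4)
  step 9: ref 4 -> HIT, frames=[4,1] (faults so far: 4)
  step 10: ref 4 -> HIT, frames=[4,1] (faults so far: 4)
  step 11: ref 3 -> FAULT, evict 4, frames=[3,1] (faults so far: 5)
  step 12: ref 1 -> HIT, frames=[3,1] (faults so far: 5)
  step 13: ref 3 -> HIT, frames=[3,1] (faults so far: 5)
  step 14: ref 2 -> FAULT, evict 1, frames=[3,2] (faults so far: 6)
  step 15: ref 2 -> HIT, frames=[3,2] (faults so far: 6)
  FIFO total faults: 6
--- LRU ---
  step 0: ref 5 -> FAULT, frames=[5,-] (faults so far: 1)
  step 1: ref 3 -> FAULT, frames=[5,3] (faults so far: 2)
  step 2: ref 3 -> HIT, frames=[5,3] (faults so far: 2)
  step 3: ref 5 -> HIT, frames=[5,3] (faults so far: 2)
  step 4: ref 3 -> HIT, frames=[5,3] (faults so far: 2)
  step 5: ref 5 -> HIT, frames=[5,3] (faults so far: 2)
  step 6: ref 4 -> FAULT, evict 3, frames=[5,4] (faults so far: 3)
  step 7: ref 1 -> FAULT, evict 5, frames=[1,4] (faults so far: 4)
  step 8: ref 4 -> HIT, frames=[1,4] (faults so far: 4)
  step 9: ref 4 -> HIT, frames=[1,4] (faults so far: 4)
  step 10: ref 4 -> HIT, frames=[1,4] (faults so far: 4)
  step 11: ref 3 -> FAULT, evict 1, frames=[3,4] (faults so far: 5)
  step 12: ref 1 -> FAULT, evict 4, frames=[3,1] (faults so far: 6)
  step 13: ref 3 -> HIT, frames=[3,1] (faults so far: 6)
  step 14: ref 2 -> FAULT, evict 1, frames=[3,2] (faults so far: 7)
  step 15: ref 2 -> HIT, frames=[3,2] (faults so far: 7)
  LRU total faults: 7
--- Optimal ---
  step 0: ref 5 -> FAULT, frames=[5,-] (faults so far: 1)
  step 1: ref 3 -> FAULT, frames=[5,3] (faults so far: 2)
  step 2: ref 3 -> HIT, frames=[5,3] (faults so far: 2)
  step 3: ref 5 -> HIT, frames=[5,3] (faults so far: 2)
  step 4: ref 3 -> HIT, frames=[5,3] (faults so far: 2)
  step 5: ref 5 -> HIT, frames=[5,3] (faults so far: 2)
  step 6: ref 4 -> FAULT, evict 5, frames=[4,3] (faults so far: 3)
  step 7: ref 1 -> FAULT, evict 3, frames=[4,1] (faults so far: 4)
  step 8: ref 4 -> HIT, frames=[4,1] (faults so far: 4)
  step 9: ref 4 -> HIT, frames=[4,1] (faults so far: 4)
  step 10: ref 4 -> HIT, frames=[4,1] (faults so far: 4)
  step 11: ref 3 -> FAULT, evict 4, frames=[3,1] (faults so far: 5)
  step 12: ref 1 -> HIT, frames=[3,1] (faults so far: 5)
  step 13: ref 3 -> HIT, frames=[3,1] (faults so far: 5)
  step 14: ref 2 -> FAULT, evict 1, frames=[3,2] (faults so far: 6)
  step 15: ref 2 -> HIT, frames=[3,2] (faults so far: 6)
  Optimal total faults: 6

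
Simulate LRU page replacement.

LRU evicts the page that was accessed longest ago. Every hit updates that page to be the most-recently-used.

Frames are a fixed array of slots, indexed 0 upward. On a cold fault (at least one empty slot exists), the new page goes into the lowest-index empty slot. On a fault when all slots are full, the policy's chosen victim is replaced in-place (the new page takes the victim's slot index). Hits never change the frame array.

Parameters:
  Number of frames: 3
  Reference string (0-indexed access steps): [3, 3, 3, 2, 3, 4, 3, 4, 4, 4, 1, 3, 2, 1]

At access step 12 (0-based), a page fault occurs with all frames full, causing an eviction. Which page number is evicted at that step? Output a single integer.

Answer: 4

Derivation:
Step 0: ref 3 -> FAULT, frames=[3,-,-]
Step 1: ref 3 -> HIT, frames=[3,-,-]
Step 2: ref 3 -> HIT, frames=[3,-,-]
Step 3: ref 2 -> FAULT, frames=[3,2,-]
Step 4: ref 3 -> HIT, frames=[3,2,-]
Step 5: ref 4 -> FAULT, frames=[3,2,4]
Step 6: ref 3 -> HIT, frames=[3,2,4]
Step 7: ref 4 -> HIT, frames=[3,2,4]
Step 8: ref 4 -> HIT, frames=[3,2,4]
Step 9: ref 4 -> HIT, frames=[3,2,4]
Step 10: ref 1 -> FAULT, evict 2, frames=[3,1,4]
Step 11: ref 3 -> HIT, frames=[3,1,4]
Step 12: ref 2 -> FAULT, evict 4, frames=[3,1,2]
At step 12: evicted page 4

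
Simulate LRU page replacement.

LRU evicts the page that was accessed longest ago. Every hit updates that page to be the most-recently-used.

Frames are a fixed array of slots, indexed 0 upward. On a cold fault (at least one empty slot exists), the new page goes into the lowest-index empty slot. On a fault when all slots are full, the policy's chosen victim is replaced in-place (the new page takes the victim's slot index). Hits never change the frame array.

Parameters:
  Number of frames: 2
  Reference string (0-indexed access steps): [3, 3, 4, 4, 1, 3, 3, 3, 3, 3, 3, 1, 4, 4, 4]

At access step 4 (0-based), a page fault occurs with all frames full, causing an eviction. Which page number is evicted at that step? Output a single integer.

Step 0: ref 3 -> FAULT, frames=[3,-]
Step 1: ref 3 -> HIT, frames=[3,-]
Step 2: ref 4 -> FAULT, frames=[3,4]
Step 3: ref 4 -> HIT, frames=[3,4]
Step 4: ref 1 -> FAULT, evict 3, frames=[1,4]
At step 4: evicted page 3

Answer: 3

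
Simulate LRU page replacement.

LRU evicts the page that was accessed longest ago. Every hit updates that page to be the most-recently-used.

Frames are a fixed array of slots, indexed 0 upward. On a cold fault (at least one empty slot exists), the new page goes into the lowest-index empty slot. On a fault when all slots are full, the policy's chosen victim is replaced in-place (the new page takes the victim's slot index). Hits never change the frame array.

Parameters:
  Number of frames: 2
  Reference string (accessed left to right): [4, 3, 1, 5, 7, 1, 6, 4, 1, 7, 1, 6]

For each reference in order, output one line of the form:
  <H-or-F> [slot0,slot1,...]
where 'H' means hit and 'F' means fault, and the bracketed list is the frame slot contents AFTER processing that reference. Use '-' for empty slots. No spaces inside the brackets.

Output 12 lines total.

F [4,-]
F [4,3]
F [1,3]
F [1,5]
F [7,5]
F [7,1]
F [6,1]
F [6,4]
F [1,4]
F [1,7]
H [1,7]
F [1,6]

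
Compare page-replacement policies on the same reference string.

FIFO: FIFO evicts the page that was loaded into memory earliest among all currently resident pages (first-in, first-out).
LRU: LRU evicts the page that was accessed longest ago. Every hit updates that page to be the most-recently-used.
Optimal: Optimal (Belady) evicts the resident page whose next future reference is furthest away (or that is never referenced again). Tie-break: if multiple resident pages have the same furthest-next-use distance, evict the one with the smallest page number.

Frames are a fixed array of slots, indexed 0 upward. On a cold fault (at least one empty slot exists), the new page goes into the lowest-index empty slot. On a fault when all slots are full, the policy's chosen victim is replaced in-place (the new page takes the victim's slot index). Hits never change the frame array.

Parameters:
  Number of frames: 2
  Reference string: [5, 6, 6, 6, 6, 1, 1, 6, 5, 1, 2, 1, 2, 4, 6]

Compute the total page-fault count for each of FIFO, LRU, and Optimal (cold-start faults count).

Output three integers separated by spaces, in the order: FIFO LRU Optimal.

--- FIFO ---
  step 0: ref 5 -> FAULT, frames=[5,-] (faults so far: 1)
  step 1: ref 6 -> FAULT, frames=[5,6] (faults so far: 2)
  step 2: ref 6 -> HIT, frames=[5,6] (faults so far: 2)
  step 3: ref 6 -> HIT, frames=[5,6] (faults so far: 2)
  step 4: ref 6 -> HIT, frames=[5,6] (faults so far: 2)
  step 5: ref 1 -> FAULT, evict 5, frames=[1,6] (faults so far: 3)
  step 6: ref 1 -> HIT, frames=[1,6] (faults so far: 3)
  step 7: ref 6 -> HIT, frames=[1,6] (faults so far: 3)
  step 8: ref 5 -> FAULT, evict 6, frames=[1,5] (faults so far: 4)
  step 9: ref 1 -> HIT, frames=[1,5] (faults so far: 4)
  step 10: ref 2 -> FAULT, evict 1, frames=[2,5] (faults so far: 5)
  step 11: ref 1 -> FAULT, evict 5, frames=[2,1] (faults so far: 6)
  step 12: ref 2 -> HIT, frames=[2,1] (faults so far: 6)
  step 13: ref 4 -> FAULT, evict 2, frames=[4,1] (faults so far: 7)
  step 14: ref 6 -> FAULT, evict 1, frames=[4,6] (faults so far: 8)
  FIFO total faults: 8
--- LRU ---
  step 0: ref 5 -> FAULT, frames=[5,-] (faults so far: 1)
  step 1: ref 6 -> FAULT, frames=[5,6] (faults so far: 2)
  step 2: ref 6 -> HIT, frames=[5,6] (faults so far: 2)
  step 3: ref 6 -> HIT, frames=[5,6] (faults so far: 2)
  step 4: ref 6 -> HIT, frames=[5,6] (faults so far: 2)
  step 5: ref 1 -> FAULT, evict 5, frames=[1,6] (faults so far: 3)
  step 6: ref 1 -> HIT, frames=[1,6] (faults so far: 3)
  step 7: ref 6 -> HIT, frames=[1,6] (faults so far: 3)
  step 8: ref 5 -> FAULT, evict 1, frames=[5,6] (faults so far: 4)
  step 9: ref 1 -> FAULT, evict 6, frames=[5,1] (faults so far: 5)
  step 10: ref 2 -> FAULT, evict 5, frames=[2,1] (faults so far: 6)
  step 11: ref 1 -> HIT, frames=[2,1] (faults so far: 6)
  step 12: ref 2 -> HIT, frames=[2,1] (faults so far: 6)
  step 13: ref 4 -> FAULT, evict 1, frames=[2,4] (faults so far: 7)
  step 14: ref 6 -> FAULT, evict 2, frames=[6,4] (faults so far: 8)
  LRU total faults: 8
--- Optimal ---
  step 0: ref 5 -> FAULT, frames=[5,-] (faults so far: 1)
  step 1: ref 6 -> FAULT, frames=[5,6] (faults so far: 2)
  step 2: ref 6 -> HIT, frames=[5,6] (faults so far: 2)
  step 3: ref 6 -> HIT, frames=[5,6] (faults so far: 2)
  step 4: ref 6 -> HIT, frames=[5,6] (faults so far: 2)
  step 5: ref 1 -> FAULT, evict 5, frames=[1,6] (faults so far: 3)
  step 6: ref 1 -> HIT, frames=[1,6] (faults so far: 3)
  step 7: ref 6 -> HIT, frames=[1,6] (faults so far: 3)
  step 8: ref 5 -> FAULT, evict 6, frames=[1,5] (faults so far: 4)
  step 9: ref 1 -> HIT, frames=[1,5] (faults so far: 4)
  step 10: ref 2 -> FAULT, evict 5, frames=[1,2] (faults so far: 5)
  step 11: ref 1 -> HIT, frames=[1,2] (faults so far: 5)
  step 12: ref 2 -> HIT, frames=[1,2] (faults so far: 5)
  step 13: ref 4 -> FAULT, evict 1, frames=[4,2] (faults so far: 6)
  step 14: ref 6 -> FAULT, evict 2, frames=[4,6] (faults so far: 7)
  Optimal total faults: 7

Answer: 8 8 7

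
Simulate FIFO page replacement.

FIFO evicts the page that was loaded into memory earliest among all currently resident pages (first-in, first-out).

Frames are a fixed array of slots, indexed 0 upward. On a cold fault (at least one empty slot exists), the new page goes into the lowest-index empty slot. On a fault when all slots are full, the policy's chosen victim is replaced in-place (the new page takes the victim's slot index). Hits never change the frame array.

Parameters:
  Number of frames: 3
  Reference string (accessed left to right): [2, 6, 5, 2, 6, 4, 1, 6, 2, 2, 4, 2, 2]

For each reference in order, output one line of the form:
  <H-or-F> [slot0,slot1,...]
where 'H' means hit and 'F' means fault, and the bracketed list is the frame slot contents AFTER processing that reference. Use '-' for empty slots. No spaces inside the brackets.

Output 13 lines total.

F [2,-,-]
F [2,6,-]
F [2,6,5]
H [2,6,5]
H [2,6,5]
F [4,6,5]
F [4,1,5]
F [4,1,6]
F [2,1,6]
H [2,1,6]
F [2,4,6]
H [2,4,6]
H [2,4,6]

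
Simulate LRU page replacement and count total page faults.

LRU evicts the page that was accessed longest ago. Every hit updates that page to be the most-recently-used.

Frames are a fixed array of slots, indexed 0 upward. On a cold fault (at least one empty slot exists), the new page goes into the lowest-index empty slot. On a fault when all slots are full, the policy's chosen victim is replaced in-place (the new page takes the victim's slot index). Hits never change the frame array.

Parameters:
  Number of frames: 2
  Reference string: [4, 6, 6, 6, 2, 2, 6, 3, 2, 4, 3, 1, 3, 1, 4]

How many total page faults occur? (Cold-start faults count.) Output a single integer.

Answer: 9

Derivation:
Step 0: ref 4 → FAULT, frames=[4,-]
Step 1: ref 6 → FAULT, frames=[4,6]
Step 2: ref 6 → HIT, frames=[4,6]
Step 3: ref 6 → HIT, frames=[4,6]
Step 4: ref 2 → FAULT (evict 4), frames=[2,6]
Step 5: ref 2 → HIT, frames=[2,6]
Step 6: ref 6 → HIT, frames=[2,6]
Step 7: ref 3 → FAULT (evict 2), frames=[3,6]
Step 8: ref 2 → FAULT (evict 6), frames=[3,2]
Step 9: ref 4 → FAULT (evict 3), frames=[4,2]
Step 10: ref 3 → FAULT (evict 2), frames=[4,3]
Step 11: ref 1 → FAULT (evict 4), frames=[1,3]
Step 12: ref 3 → HIT, frames=[1,3]
Step 13: ref 1 → HIT, frames=[1,3]
Step 14: ref 4 → FAULT (evict 3), frames=[1,4]
Total faults: 9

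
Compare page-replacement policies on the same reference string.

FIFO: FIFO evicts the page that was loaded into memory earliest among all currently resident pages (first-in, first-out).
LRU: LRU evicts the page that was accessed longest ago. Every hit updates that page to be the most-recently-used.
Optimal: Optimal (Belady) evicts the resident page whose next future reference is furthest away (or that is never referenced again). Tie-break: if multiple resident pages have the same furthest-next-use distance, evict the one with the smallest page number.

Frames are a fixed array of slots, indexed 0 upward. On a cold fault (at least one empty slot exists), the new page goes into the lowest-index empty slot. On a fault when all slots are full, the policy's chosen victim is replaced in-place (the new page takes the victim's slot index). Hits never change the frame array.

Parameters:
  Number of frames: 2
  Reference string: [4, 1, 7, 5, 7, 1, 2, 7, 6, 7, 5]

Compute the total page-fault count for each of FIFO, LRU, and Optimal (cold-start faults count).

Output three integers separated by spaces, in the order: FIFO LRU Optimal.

Answer: 9 9 8

Derivation:
--- FIFO ---
  step 0: ref 4 -> FAULT, frames=[4,-] (faults so far: 1)
  step 1: ref 1 -> FAULT, frames=[4,1] (faults so far: 2)
  step 2: ref 7 -> FAULT, evict 4, frames=[7,1] (faults so far: 3)
  step 3: ref 5 -> FAULT, evict 1, frames=[7,5] (faults so far: 4)
  step 4: ref 7 -> HIT, frames=[7,5] (faults so far: 4)
  step 5: ref 1 -> FAULT, evict 7, frames=[1,5] (faults so far: 5)
  step 6: ref 2 -> FAULT, evict 5, frames=[1,2] (faults so far: 6)
  step 7: ref 7 -> FAULT, evict 1, frames=[7,2] (faults so far: 7)
  step 8: ref 6 -> FAULT, evict 2, frames=[7,6] (faults so far: 8)
  step 9: ref 7 -> HIT, frames=[7,6] (faults so far: 8)
  step 10: ref 5 -> FAULT, evict 7, frames=[5,6] (faults so far: 9)
  FIFO total faults: 9
--- LRU ---
  step 0: ref 4 -> FAULT, frames=[4,-] (faults so far: 1)
  step 1: ref 1 -> FAULT, frames=[4,1] (faults so far: 2)
  step 2: ref 7 -> FAULT, evict 4, frames=[7,1] (faults so far: 3)
  step 3: ref 5 -> FAULT, evict 1, frames=[7,5] (faults so far: 4)
  step 4: ref 7 -> HIT, frames=[7,5] (faults so far: 4)
  step 5: ref 1 -> FAULT, evict 5, frames=[7,1] (faults so far: 5)
  step 6: ref 2 -> FAULT, evict 7, frames=[2,1] (faults so far: 6)
  step 7: ref 7 -> FAULT, evict 1, frames=[2,7] (faults so far: 7)
  step 8: ref 6 -> FAULT, evict 2, frames=[6,7] (faults so far: 8)
  step 9: ref 7 -> HIT, frames=[6,7] (faults so far: 8)
  step 10: ref 5 -> FAULT, evict 6, frames=[5,7] (faults so far: 9)
  LRU total faults: 9
--- Optimal ---
  step 0: ref 4 -> FAULT, frames=[4,-] (faults so far: 1)
  step 1: ref 1 -> FAULT, frames=[4,1] (faults so far: 2)
  step 2: ref 7 -> FAULT, evict 4, frames=[7,1] (faults so far: 3)
  step 3: ref 5 -> FAULT, evict 1, frames=[7,5] (faults so far: 4)
  step 4: ref 7 -> HIT, frames=[7,5] (faults so far: 4)
  step 5: ref 1 -> FAULT, evict 5, frames=[7,1] (faults so far: 5)
  step 6: ref 2 -> FAULT, evict 1, frames=[7,2] (faults so far: 6)
  step 7: ref 7 -> HIT, frames=[7,2] (faults so far: 6)
  step 8: ref 6 -> FAULT, evict 2, frames=[7,6] (faults so far: 7)
  step 9: ref 7 -> HIT, frames=[7,6] (faults so far: 7)
  step 10: ref 5 -> FAULT, evict 6, frames=[7,5] (faults so far: 8)
  Optimal total faults: 8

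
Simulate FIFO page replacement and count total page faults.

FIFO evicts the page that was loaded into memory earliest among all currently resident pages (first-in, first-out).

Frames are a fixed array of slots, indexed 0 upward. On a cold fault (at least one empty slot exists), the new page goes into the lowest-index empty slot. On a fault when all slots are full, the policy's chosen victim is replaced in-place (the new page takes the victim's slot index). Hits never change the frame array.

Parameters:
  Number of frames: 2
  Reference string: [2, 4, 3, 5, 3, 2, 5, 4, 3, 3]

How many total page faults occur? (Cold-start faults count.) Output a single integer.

Answer: 7

Derivation:
Step 0: ref 2 → FAULT, frames=[2,-]
Step 1: ref 4 → FAULT, frames=[2,4]
Step 2: ref 3 → FAULT (evict 2), frames=[3,4]
Step 3: ref 5 → FAULT (evict 4), frames=[3,5]
Step 4: ref 3 → HIT, frames=[3,5]
Step 5: ref 2 → FAULT (evict 3), frames=[2,5]
Step 6: ref 5 → HIT, frames=[2,5]
Step 7: ref 4 → FAULT (evict 5), frames=[2,4]
Step 8: ref 3 → FAULT (evict 2), frames=[3,4]
Step 9: ref 3 → HIT, frames=[3,4]
Total faults: 7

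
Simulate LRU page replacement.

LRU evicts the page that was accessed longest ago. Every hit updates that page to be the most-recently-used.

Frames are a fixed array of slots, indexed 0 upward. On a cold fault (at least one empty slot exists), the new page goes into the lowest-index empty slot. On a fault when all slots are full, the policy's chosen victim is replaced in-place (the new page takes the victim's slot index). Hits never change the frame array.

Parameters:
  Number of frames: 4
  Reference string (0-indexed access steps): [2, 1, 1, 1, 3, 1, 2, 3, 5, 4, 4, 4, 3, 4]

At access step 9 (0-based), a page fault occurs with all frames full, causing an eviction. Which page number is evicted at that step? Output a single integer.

Step 0: ref 2 -> FAULT, frames=[2,-,-,-]
Step 1: ref 1 -> FAULT, frames=[2,1,-,-]
Step 2: ref 1 -> HIT, frames=[2,1,-,-]
Step 3: ref 1 -> HIT, frames=[2,1,-,-]
Step 4: ref 3 -> FAULT, frames=[2,1,3,-]
Step 5: ref 1 -> HIT, frames=[2,1,3,-]
Step 6: ref 2 -> HIT, frames=[2,1,3,-]
Step 7: ref 3 -> HIT, frames=[2,1,3,-]
Step 8: ref 5 -> FAULT, frames=[2,1,3,5]
Step 9: ref 4 -> FAULT, evict 1, frames=[2,4,3,5]
At step 9: evicted page 1

Answer: 1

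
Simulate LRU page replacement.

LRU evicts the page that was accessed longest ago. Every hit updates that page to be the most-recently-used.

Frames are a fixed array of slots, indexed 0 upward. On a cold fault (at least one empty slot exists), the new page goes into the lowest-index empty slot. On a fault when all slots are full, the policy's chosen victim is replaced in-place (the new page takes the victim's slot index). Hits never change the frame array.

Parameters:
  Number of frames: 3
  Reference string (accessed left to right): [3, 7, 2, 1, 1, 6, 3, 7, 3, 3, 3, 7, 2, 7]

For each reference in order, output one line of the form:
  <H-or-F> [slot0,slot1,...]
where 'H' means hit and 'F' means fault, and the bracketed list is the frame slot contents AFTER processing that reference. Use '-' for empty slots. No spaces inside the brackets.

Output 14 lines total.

F [3,-,-]
F [3,7,-]
F [3,7,2]
F [1,7,2]
H [1,7,2]
F [1,6,2]
F [1,6,3]
F [7,6,3]
H [7,6,3]
H [7,6,3]
H [7,6,3]
H [7,6,3]
F [7,2,3]
H [7,2,3]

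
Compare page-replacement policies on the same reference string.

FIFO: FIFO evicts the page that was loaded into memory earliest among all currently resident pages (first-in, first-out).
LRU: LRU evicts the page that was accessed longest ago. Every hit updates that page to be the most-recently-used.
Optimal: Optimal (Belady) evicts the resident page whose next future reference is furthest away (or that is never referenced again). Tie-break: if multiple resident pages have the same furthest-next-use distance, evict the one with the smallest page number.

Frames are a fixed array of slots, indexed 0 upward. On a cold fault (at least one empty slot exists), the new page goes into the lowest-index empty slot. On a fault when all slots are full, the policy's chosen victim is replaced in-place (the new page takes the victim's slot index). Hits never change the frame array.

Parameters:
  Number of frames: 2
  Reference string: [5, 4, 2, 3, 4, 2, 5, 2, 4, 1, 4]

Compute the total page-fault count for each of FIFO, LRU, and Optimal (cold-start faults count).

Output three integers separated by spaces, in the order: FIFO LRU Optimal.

--- FIFO ---
  step 0: ref 5 -> FAULT, frames=[5,-] (faults so far: 1)
  step 1: ref 4 -> FAULT, frames=[5,4] (faults so far: 2)
  step 2: ref 2 -> FAULT, evict 5, frames=[2,4] (faults so far: 3)
  step 3: ref 3 -> FAULT, evict 4, frames=[2,3] (faults so far: 4)
  step 4: ref 4 -> FAULT, evict 2, frames=[4,3] (faults so far: 5)
  step 5: ref 2 -> FAULT, evict 3, frames=[4,2] (faults so far: 6)
  step 6: ref 5 -> FAULT, evict 4, frames=[5,2] (faults so far: 7)
  step 7: ref 2 -> HIT, frames=[5,2] (faults so far: 7)
  step 8: ref 4 -> FAULT, evict 2, frames=[5,4] (faults so far: 8)
  step 9: ref 1 -> FAULT, evict 5, frames=[1,4] (faults so far: 9)
  step 10: ref 4 -> HIT, frames=[1,4] (faults so far: 9)
  FIFO total faults: 9
--- LRU ---
  step 0: ref 5 -> FAULT, frames=[5,-] (faults so far: 1)
  step 1: ref 4 -> FAULT, frames=[5,4] (faults so far: 2)
  step 2: ref 2 -> FAULT, evict 5, frames=[2,4] (faults so far: 3)
  step 3: ref 3 -> FAULT, evict 4, frames=[2,3] (faults so far: 4)
  step 4: ref 4 -> FAULT, evict 2, frames=[4,3] (faults so far: 5)
  step 5: ref 2 -> FAULT, evict 3, frames=[4,2] (faults so far: 6)
  step 6: ref 5 -> FAULT, evict 4, frames=[5,2] (faults so far: 7)
  step 7: ref 2 -> HIT, frames=[5,2] (faults so far: 7)
  step 8: ref 4 -> FAULT, evict 5, frames=[4,2] (faults so far: 8)
  step 9: ref 1 -> FAULT, evict 2, frames=[4,1] (faults so far: 9)
  step 10: ref 4 -> HIT, frames=[4,1] (faults so far: 9)
  LRU total faults: 9
--- Optimal ---
  step 0: ref 5 -> FAULT, frames=[5,-] (faults so far: 1)
  step 1: ref 4 -> FAULT, frames=[5,4] (faults so far: 2)
  step 2: ref 2 -> FAULT, evict 5, frames=[2,4] (faults so far: 3)
  step 3: ref 3 -> FAULT, evict 2, frames=[3,4] (faults so far: 4)
  step 4: ref 4 -> HIT, frames=[3,4] (faults so far: 4)
  step 5: ref 2 -> FAULT, evict 3, frames=[2,4] (faults so far: 5)
  step 6: ref 5 -> FAULT, evict 4, frames=[2,5] (faults so far: 6)
  step 7: ref 2 -> HIT, frames=[2,5] (faults so far: 6)
  step 8: ref 4 -> FAULT, evict 2, frames=[4,5] (faults so far: 7)
  step 9: ref 1 -> FAULT, evict 5, frames=[4,1] (faults so far: 8)
  step 10: ref 4 -> HIT, frames=[4,1] (faults so far: 8)
  Optimal total faults: 8

Answer: 9 9 8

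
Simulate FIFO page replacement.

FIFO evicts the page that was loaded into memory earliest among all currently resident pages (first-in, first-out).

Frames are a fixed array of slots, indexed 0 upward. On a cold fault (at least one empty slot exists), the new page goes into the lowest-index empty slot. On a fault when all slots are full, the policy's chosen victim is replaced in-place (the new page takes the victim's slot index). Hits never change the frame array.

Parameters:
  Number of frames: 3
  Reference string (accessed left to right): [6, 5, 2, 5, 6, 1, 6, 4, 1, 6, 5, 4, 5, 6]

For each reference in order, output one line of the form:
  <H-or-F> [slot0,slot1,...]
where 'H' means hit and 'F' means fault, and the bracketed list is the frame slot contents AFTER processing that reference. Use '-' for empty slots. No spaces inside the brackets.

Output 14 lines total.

F [6,-,-]
F [6,5,-]
F [6,5,2]
H [6,5,2]
H [6,5,2]
F [1,5,2]
F [1,6,2]
F [1,6,4]
H [1,6,4]
H [1,6,4]
F [5,6,4]
H [5,6,4]
H [5,6,4]
H [5,6,4]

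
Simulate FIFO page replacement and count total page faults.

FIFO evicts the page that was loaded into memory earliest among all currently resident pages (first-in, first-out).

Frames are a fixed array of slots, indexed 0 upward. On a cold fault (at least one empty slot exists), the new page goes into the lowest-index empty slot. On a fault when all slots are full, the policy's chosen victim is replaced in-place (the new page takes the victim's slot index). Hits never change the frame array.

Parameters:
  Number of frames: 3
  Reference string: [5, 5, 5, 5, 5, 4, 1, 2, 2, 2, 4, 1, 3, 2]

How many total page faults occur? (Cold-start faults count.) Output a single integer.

Answer: 5

Derivation:
Step 0: ref 5 → FAULT, frames=[5,-,-]
Step 1: ref 5 → HIT, frames=[5,-,-]
Step 2: ref 5 → HIT, frames=[5,-,-]
Step 3: ref 5 → HIT, frames=[5,-,-]
Step 4: ref 5 → HIT, frames=[5,-,-]
Step 5: ref 4 → FAULT, frames=[5,4,-]
Step 6: ref 1 → FAULT, frames=[5,4,1]
Step 7: ref 2 → FAULT (evict 5), frames=[2,4,1]
Step 8: ref 2 → HIT, frames=[2,4,1]
Step 9: ref 2 → HIT, frames=[2,4,1]
Step 10: ref 4 → HIT, frames=[2,4,1]
Step 11: ref 1 → HIT, frames=[2,4,1]
Step 12: ref 3 → FAULT (evict 4), frames=[2,3,1]
Step 13: ref 2 → HIT, frames=[2,3,1]
Total faults: 5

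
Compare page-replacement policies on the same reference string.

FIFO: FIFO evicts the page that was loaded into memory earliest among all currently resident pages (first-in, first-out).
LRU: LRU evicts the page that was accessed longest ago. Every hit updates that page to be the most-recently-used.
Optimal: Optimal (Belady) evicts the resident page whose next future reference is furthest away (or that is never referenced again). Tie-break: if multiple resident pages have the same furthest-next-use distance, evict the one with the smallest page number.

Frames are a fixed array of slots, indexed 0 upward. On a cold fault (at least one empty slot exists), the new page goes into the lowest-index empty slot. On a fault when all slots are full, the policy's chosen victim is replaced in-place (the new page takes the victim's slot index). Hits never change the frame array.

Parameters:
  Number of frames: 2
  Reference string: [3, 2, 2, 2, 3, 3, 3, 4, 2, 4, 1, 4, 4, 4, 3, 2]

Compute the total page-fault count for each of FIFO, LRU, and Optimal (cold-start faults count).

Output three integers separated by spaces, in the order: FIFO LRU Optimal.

Answer: 6 7 6

Derivation:
--- FIFO ---
  step 0: ref 3 -> FAULT, frames=[3,-] (faults so far: 1)
  step 1: ref 2 -> FAULT, frames=[3,2] (faults so far: 2)
  step 2: ref 2 -> HIT, frames=[3,2] (faults so far: 2)
  step 3: ref 2 -> HIT, frames=[3,2] (faults so far: 2)
  step 4: ref 3 -> HIT, frames=[3,2] (faults so far: 2)
  step 5: ref 3 -> HIT, frames=[3,2] (faults so far: 2)
  step 6: ref 3 -> HIT, frames=[3,2] (faults so far: 2)
  step 7: ref 4 -> FAULT, evict 3, frames=[4,2] (faults so far: 3)
  step 8: ref 2 -> HIT, frames=[4,2] (faults so far: 3)
  step 9: ref 4 -> HIT, frames=[4,2] (faults so far: 3)
  step 10: ref 1 -> FAULT, evict 2, frames=[4,1] (faults so far: 4)
  step 11: ref 4 -> HIT, frames=[4,1] (faults so far: 4)
  step 12: ref 4 -> HIT, frames=[4,1] (faults so far: 4)
  step 13: ref 4 -> HIT, frames=[4,1] (faults so far: 4)
  step 14: ref 3 -> FAULT, evict 4, frames=[3,1] (faults so far: 5)
  step 15: ref 2 -> FAULT, evict 1, frames=[3,2] (faults so far: 6)
  FIFO total faults: 6
--- LRU ---
  step 0: ref 3 -> FAULT, frames=[3,-] (faults so far: 1)
  step 1: ref 2 -> FAULT, frames=[3,2] (faults so far: 2)
  step 2: ref 2 -> HIT, frames=[3,2] (faults so far: 2)
  step 3: ref 2 -> HIT, frames=[3,2] (faults so far: 2)
  step 4: ref 3 -> HIT, frames=[3,2] (faults so far: 2)
  step 5: ref 3 -> HIT, frames=[3,2] (faults so far: 2)
  step 6: ref 3 -> HIT, frames=[3,2] (faults so far: 2)
  step 7: ref 4 -> FAULT, evict 2, frames=[3,4] (faults so far: 3)
  step 8: ref 2 -> FAULT, evict 3, frames=[2,4] (faults so far: 4)
  step 9: ref 4 -> HIT, frames=[2,4] (faults so far: 4)
  step 10: ref 1 -> FAULT, evict 2, frames=[1,4] (faults so far: 5)
  step 11: ref 4 -> HIT, frames=[1,4] (faults so far: 5)
  step 12: ref 4 -> HIT, frames=[1,4] (faults so far: 5)
  step 13: ref 4 -> HIT, frames=[1,4] (faults so far: 5)
  step 14: ref 3 -> FAULT, evict 1, frames=[3,4] (faults so far: 6)
  step 15: ref 2 -> FAULT, evict 4, frames=[3,2] (faults so far: 7)
  LRU total faults: 7
--- Optimal ---
  step 0: ref 3 -> FAULT, frames=[3,-] (faults so far: 1)
  step 1: ref 2 -> FAULT, frames=[3,2] (faults so far: 2)
  step 2: ref 2 -> HIT, frames=[3,2] (faults so far: 2)
  step 3: ref 2 -> HIT, frames=[3,2] (faults so far: 2)
  step 4: ref 3 -> HIT, frames=[3,2] (faults so far: 2)
  step 5: ref 3 -> HIT, frames=[3,2] (faults so far: 2)
  step 6: ref 3 -> HIT, frames=[3,2] (faults so far: 2)
  step 7: ref 4 -> FAULT, evict 3, frames=[4,2] (faults so far: 3)
  step 8: ref 2 -> HIT, frames=[4,2] (faults so far: 3)
  step 9: ref 4 -> HIT, frames=[4,2] (faults so far: 3)
  step 10: ref 1 -> FAULT, evict 2, frames=[4,1] (faults so far: 4)
  step 11: ref 4 -> HIT, frames=[4,1] (faults so far: 4)
  step 12: ref 4 -> HIT, frames=[4,1] (faults so far: 4)
  step 13: ref 4 -> HIT, frames=[4,1] (faults so far: 4)
  step 14: ref 3 -> FAULT, evict 1, frames=[4,3] (faults so far: 5)
  step 15: ref 2 -> FAULT, evict 3, frames=[4,2] (faults so far: 6)
  Optimal total faults: 6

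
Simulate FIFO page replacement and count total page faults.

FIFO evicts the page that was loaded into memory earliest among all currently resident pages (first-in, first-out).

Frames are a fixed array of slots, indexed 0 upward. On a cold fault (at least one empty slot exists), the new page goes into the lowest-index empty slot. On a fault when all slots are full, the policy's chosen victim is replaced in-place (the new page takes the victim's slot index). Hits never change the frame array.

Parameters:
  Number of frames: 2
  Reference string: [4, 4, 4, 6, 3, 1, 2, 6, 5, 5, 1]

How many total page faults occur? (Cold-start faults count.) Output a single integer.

Step 0: ref 4 → FAULT, frames=[4,-]
Step 1: ref 4 → HIT, frames=[4,-]
Step 2: ref 4 → HIT, frames=[4,-]
Step 3: ref 6 → FAULT, frames=[4,6]
Step 4: ref 3 → FAULT (evict 4), frames=[3,6]
Step 5: ref 1 → FAULT (evict 6), frames=[3,1]
Step 6: ref 2 → FAULT (evict 3), frames=[2,1]
Step 7: ref 6 → FAULT (evict 1), frames=[2,6]
Step 8: ref 5 → FAULT (evict 2), frames=[5,6]
Step 9: ref 5 → HIT, frames=[5,6]
Step 10: ref 1 → FAULT (evict 6), frames=[5,1]
Total faults: 8

Answer: 8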